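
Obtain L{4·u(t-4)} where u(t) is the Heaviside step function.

L{u(t-a)} = e^(-as)/s. Here a=4, so L{u(t-4)} = e^(-4s)/s, and L{4·u(t-4)} = 4·e^(-4s)/s

Final answer: 4·e^(-4s)/s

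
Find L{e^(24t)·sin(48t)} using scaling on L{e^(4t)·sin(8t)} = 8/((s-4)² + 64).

Scaling with a=6: L{e^(24t)·sin(48t)} = (1/6) · 8/((s/6-4)² + 64). Simplifying: 48/((s-24)² + 2304)

Final answer: 48/((s-24)² + 2304)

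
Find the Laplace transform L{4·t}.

L{t^n} = n!/s^(n+1), so L{t} = 1/s^2. Then L{4·t} = 4·1/s^2 = 4/s^2

Final answer: 4/s^2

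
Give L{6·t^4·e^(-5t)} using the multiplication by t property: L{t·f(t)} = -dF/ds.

Using L{t^n·e^(at)} = n!/(s-a)^(n+1), L{t^4·e^(-5t)} = 24/(s+5)^5, so L{6·t^4·e^(-5t)} = 6·24/(s+5)^5 = 144/(s+5)^5

Final answer: 144/(s+5)^5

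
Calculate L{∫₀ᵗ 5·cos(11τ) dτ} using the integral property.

L{∫₀ᵗ f(τ)dτ} = F(s)/s with F(s) = 5s/(s² + 121), so the result is (5s/(s² + 121))/s = 5/(s² + 121)

Final answer: 5/(s² + 121)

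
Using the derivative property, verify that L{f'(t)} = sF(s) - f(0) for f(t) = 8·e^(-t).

f'(t) = -8e^(-t). Direct: L{f'(t)} = -8/(s+1). Property: s·8/(s+1) - 8 = (8s - 8(s+1))/(s+1) = -8/(s+1). ✓

Final answer: -8/(s+1)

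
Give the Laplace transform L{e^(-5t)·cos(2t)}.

L{e^(at)·cos(ωt)} = (s-a)/((s-a)² + ω²), so L{e^(-5t)·cos(2t)} = (s+5)/((s+5)² + 4)

Final answer: (s+5)/((s+5)² + 4)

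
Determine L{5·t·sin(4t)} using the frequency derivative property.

L{sin(4t)} = 4/(s² + 16). By L{t·f(t)} = -F'(s): -d/ds[4/(s² + 16)] = -(4)·(-2s)/(s² + 16)² = 8s/(s² + 16)². Then L{5·t·sin(4t)} = 5·8s/(s² + 16)² = 40s/(s² + 16)²

Final answer: 40s/(s² + 16)²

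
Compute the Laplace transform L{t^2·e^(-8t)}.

L{t^n·e^(at)} = n!/(s-a)^(n+1), so L{t^2·e^(-8t)} = 2/(s+8)^3

Final answer: 2/(s+8)^3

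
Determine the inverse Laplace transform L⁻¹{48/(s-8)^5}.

L⁻¹{n!/(s-a)^(n+1)} = t^n·e^(at) with n=4, a=8. So L⁻¹{24/(s-8)^5} = t^4·e^(8t), and L⁻¹{48/(s-8)^5} = (48/24)·t^4·e^(8t) = 2·t^4·e^(8t)

Final answer: 2·t^4·e^(8t)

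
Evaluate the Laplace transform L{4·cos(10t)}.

L{cos(ωt)} = s/(s² + ω²), so L{cos(10t)} = s/(s² + 100). Then L{4·cos(10t)} = 4·s/(s² + 100) = 4s/(s² + 100)

Final answer: 4s/(s² + 100)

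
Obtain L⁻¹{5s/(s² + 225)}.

This is the form c·s/(s² + a²) with a = 15, c = 5. L⁻¹ = 5·cos(15t)

Final answer: 5·cos(15t)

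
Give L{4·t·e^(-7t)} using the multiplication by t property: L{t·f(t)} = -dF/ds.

Using L{t^n·e^(at)} = n!/(s-a)^(n+1), L{t·e^(-7t)} = 1/(s+7)^2, so L{4·t·e^(-7t)} = 4·1/(s+7)^2 = 4/(s+7)^2

Final answer: 4/(s+7)^2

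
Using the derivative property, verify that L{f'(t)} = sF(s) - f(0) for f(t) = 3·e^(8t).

f'(t) = 24e^(8t). Direct: L{f'(t)} = 24/(s-8). Property: s·3/(s-8) - 3 = (3s - 3(s-8))/(s-8) = 24/(s-8). ✓

Final answer: 24/(s-8)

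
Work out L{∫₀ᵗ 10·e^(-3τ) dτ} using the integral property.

L{∫₀ᵗ f(τ)dτ} = F(s)/s with F(s) = 10/(s+3), so L{∫₀ᵗ 10·e^(-3τ) dτ} = 10/(s(s+3))

Final answer: 10/(s(s+3))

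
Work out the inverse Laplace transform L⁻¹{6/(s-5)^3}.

L⁻¹{n!/(s-a)^(n+1)} = t^n·e^(at) with n=2, a=5. So L⁻¹{2/(s-5)^3} = t^2·e^(5t), and L⁻¹{6/(s-5)^3} = (6/2)·t^2·e^(5t) = 3·t^2·e^(5t)

Final answer: 3·t^2·e^(5t)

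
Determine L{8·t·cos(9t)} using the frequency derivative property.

L{cos(9t)} = s/(s² + 81). Derivative: d/ds[s/(s² + 81)] = [(s² + 81) - s·2s]/(s² + 81)² = (81 - s²)/(s² + 81)². So L{t·cos(9t)} = -F'(s) = (s² - 81)/(s² + 81)². Then L{8·t·cos(9t)} = 8·(s² - 81)/(s² + 81)²

Final answer: 8·(s² - 81)/(s² + 81)²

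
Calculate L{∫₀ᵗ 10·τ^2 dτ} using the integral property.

L{∫₀ᵗ f(τ)dτ} = F(s)/s with f(t) = 10t^2. F(s) = 20/s^3, so L{∫₀ᵗ 10·τ^2 dτ} = (20/s^3)/s = 20/s^4. (Check: ∫₀ᵗ 10·τ^2 dτ = 10t^3/3.)

Final answer: 20/s^4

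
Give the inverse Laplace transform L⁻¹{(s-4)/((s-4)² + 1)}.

Using frequency shift, L⁻¹{(s-4)/((s-4)² + 1)} = e^(4t)·cos(t)

Final answer: e^(4t)·cos(t)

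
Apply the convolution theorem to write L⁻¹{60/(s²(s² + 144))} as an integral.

60/(s²(s² + 144)) = (1/s²)·(60/(s² + 144)) = L{t}·L{5·sin(12t)}. So f(t) = t*(5·sin(12t)) = ∫₀ᵗ 5τ·sin(12(t-τ)) dτ

Final answer: ∫₀ᵗ 5τ·sin(12(t-τ)) dτ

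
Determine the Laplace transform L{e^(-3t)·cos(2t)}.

L{e^(at)·cos(ωt)} = (s-a)/((s-a)² + ω²), so L{e^(-3t)·cos(2t)} = (s+3)/((s+3)² + 4)

Final answer: (s+3)/((s+3)² + 4)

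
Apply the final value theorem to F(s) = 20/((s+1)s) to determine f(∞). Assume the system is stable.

f(∞) = lim_{s→0} sF(s) = lim_{s→0} 20/(s+1) = 20

Final answer: 20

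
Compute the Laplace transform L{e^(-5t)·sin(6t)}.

L{e^(at)·sin(ωt)} = ω/((s-a)² + ω²), so L{e^(-5t)·sin(6t)} = 6/((s+5)² + 36)

Final answer: 6/((s+5)² + 36)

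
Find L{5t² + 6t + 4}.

L{5t² + 6t + 4} = 5·2/s³ + 6/s² + 4/s = 10/s³ + 6/s² + 4/s

Final answer: 10/s³ + 6/s² + 4/s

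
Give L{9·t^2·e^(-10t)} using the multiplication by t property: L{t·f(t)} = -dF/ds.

Using L{t^n·e^(at)} = n!/(s-a)^(n+1), L{t^2·e^(-10t)} = 2/(s+10)^3, so L{9·t^2·e^(-10t)} = 9·2/(s+10)^3 = 18/(s+10)^3

Final answer: 18/(s+10)^3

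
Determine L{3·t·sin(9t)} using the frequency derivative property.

L{sin(9t)} = 9/(s² + 81). By L{t·f(t)} = -F'(s): -d/ds[9/(s² + 81)] = -(9)·(-2s)/(s² + 81)² = 18s/(s² + 81)². Then L{3·t·sin(9t)} = 3·18s/(s² + 81)² = 54s/(s² + 81)²

Final answer: 54s/(s² + 81)²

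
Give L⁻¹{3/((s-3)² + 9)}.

Form: b/((s-a)² + b²) → e^(at)sin(bt). With a=3, b=3

Final answer: e^(3t)·sin(3t)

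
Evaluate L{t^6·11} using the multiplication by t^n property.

L{11} = 11/s. d^1/ds^1[1/s] = -1/s². d^2/ds^2[1/s] = 2/s^3. d^3/ds^3[1/s] = -6/s^4. d^4/ds^4[1/s] = 24/s^5. d^5/ds^5[1/s] = -120/s^6. d^6/ds^6[1/s] = 720/s^7. So L{t^6} = (-1)^{6}·720/s^7 = 720/s^7. Then L{t^6·11} = 11·720/s^7 = 7920/s^7

Final answer: 7920/s^7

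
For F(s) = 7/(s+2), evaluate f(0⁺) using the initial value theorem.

f(0⁺) = lim_{s→∞} s·7/(s+2) = lim_{s→∞} 7s/(s+2) = 7

Final answer: 7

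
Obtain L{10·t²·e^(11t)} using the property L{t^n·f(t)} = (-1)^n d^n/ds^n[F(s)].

L{e^(11t)} = 1/(s-11). d/ds[1/(s-11)] = -1/(s-11)². d²/ds²[1/(s-11)] = 2/(s-11)³. So L{t²·e^(11t)} = (-1)² · 2/(s-11)³ = 2/(s-11)³. Then L{10·t²·e^(11t)} = 10·2/(s-11)³ = 20/(s-11)³

Final answer: 20/(s-11)³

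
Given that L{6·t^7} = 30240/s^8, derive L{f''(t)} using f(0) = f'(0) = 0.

L{f''(t)} = s²F(s) - sf(0) - f'(0) = s²·30240/s^8 - 0 - 0 = 30240/s^6

Final answer: 30240/s^6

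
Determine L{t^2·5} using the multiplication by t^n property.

L{5} = 5/s. d^1/ds^1[1/s] = -1/s². d^2/ds^2[1/s] = 2/s^3. So L{t^2} = (-1)^{2}·2/s^3 = 2/s^3. Then L{t^2·5} = 5·2/s^3 = 10/s^3

Final answer: 10/s^3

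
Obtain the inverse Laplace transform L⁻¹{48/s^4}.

L⁻¹{n!/s^(n+1)} = t^n with n=3. So L⁻¹{6/s^4} = t^3, and L⁻¹{48/s^4} = (48/6)·t^3 = 8·t^3

Final answer: 8·t^3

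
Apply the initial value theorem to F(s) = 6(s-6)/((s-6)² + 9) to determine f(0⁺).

f(0⁺) = lim_{s→∞} sF(s) = lim_{s→∞} 6s(s-6)/((s-6)² + 9) = 6

Final answer: 6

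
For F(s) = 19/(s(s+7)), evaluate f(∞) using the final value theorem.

f(∞) = lim_{s→0} s·19/(s(s+7)) = lim_{s→0} 19/(s+7) = 19/7 = 19/7

Final answer: 19/7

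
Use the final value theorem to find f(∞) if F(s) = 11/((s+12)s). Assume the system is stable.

f(∞) = lim_{s→0} sF(s) = lim_{s→0} 11/(s+12) = 11/12

Final answer: 11/12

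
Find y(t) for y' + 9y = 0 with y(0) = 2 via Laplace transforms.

L{y'} + 9L{y} = 0. sY - 2 + 9Y = 0. Y(s+9) = 2. Y = 2/(s+9)

Final answer: y(t) = 2e^(-9t)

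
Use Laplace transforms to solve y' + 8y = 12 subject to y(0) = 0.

sY + 8Y = 12/s. Y = 12/(s(s+8)). Partial fractions: Y = 3/2/s - 3/2/(s+8)

Final answer: y(t) = 3/2(1 - e^(-8t))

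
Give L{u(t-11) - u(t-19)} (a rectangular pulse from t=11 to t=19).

L{u(t-a)} = e^(-as)/s. L{u(t-11) - u(t-19)} = (e^(-11s) - e^(-19s))/s

Final answer: (e^(-11s) - e^(-19s))/s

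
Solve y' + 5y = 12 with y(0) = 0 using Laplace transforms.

sY + 5Y = 12/s. Y = 12/(s(s+5)). Partial fractions: Y = 12/5/s - 12/5/(s+5)

Final answer: y(t) = 12/5(1 - e^(-5t))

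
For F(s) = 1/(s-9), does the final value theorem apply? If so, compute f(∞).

sF(s) = s/(s-9) has a pole at s = 9 in the right half-plane. Theorem does NOT apply (unstable system; f(t) = e^(9t) grows without bound).

Final answer: Not applicable (unstable)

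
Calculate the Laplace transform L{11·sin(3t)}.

L{sin(ωt)} = ω/(s² + ω²), so L{sin(3t)} = 3/(s² + 9). Then L{11·sin(3t)} = 11·3/(s² + 9) = 33/(s² + 9)

Final answer: 33/(s² + 9)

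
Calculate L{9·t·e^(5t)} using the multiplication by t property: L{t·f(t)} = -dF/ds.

Using L{t^n·e^(at)} = n!/(s-a)^(n+1), L{t·e^(5t)} = 1/(s-5)^2, so L{9·t·e^(5t)} = 9·1/(s-5)^2 = 9/(s-5)^2

Final answer: 9/(s-5)^2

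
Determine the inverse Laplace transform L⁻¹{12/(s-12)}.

L⁻¹{1/(s-a)} = e^(at), so L⁻¹{1/(s-12)} = e^(12t), and L⁻¹{12/(s-12)} = 12·e^(12t)

Final answer: 12·e^(12t)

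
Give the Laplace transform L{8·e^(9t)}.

L{e^(at)} = 1/(s-a), so L{e^(9t)} = 1/(s-9). Then L{8·e^(9t)} = 8/(s-9)

Final answer: 8/(s-9)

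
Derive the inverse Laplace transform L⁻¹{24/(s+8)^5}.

L⁻¹{n!/(s-a)^(n+1)} = t^n·e^(at), so L⁻¹{24/(s+8)^5} = t^4·e^(-8t)

Final answer: t^4·e^(-8t)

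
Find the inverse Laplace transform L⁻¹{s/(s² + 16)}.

L⁻¹{s/(s² + 16)} = cos(4t)

Final answer: cos(4t)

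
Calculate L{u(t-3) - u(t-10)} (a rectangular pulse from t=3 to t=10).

L{u(t-a)} = e^(-as)/s. L{u(t-3) - u(t-10)} = (e^(-3s) - e^(-10s))/s

Final answer: (e^(-3s) - e^(-10s))/s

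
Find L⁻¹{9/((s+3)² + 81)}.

Form: b/((s-a)² + b²) → e^(at)sin(bt). With a=-3, b=9

Final answer: e^(-3t)·sin(9t)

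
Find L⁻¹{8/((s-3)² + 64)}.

Form: b/((s-a)² + b²) → e^(at)sin(bt). With a=3, b=8

Final answer: e^(3t)·sin(8t)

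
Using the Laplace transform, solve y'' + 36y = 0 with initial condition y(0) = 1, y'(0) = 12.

L{y''} + 36L{y} = 0. s²Y - s - 12 + 36Y = 0. Y(s² + 36) = s + 12. Y = (s + 12)/(s² + 36). Inverting: y(t) = cos(6t) + 2sin(6t)

Final answer: y(t) = cos(6t) + 2sin(6t)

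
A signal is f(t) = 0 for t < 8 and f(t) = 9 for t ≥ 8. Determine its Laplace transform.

f(t) = 9·u(t-8). L{u(t-8)} = e^(-8s)/s, so L{f(t)} = 9·e^(-8s)/s

Final answer: 9·e^(-8s)/s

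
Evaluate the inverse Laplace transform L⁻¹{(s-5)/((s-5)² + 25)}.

Using frequency shift, L⁻¹{(s-5)/((s-5)² + 25)} = e^(5t)·cos(5t)

Final answer: e^(5t)·cos(5t)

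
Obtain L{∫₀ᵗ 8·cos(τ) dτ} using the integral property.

L{∫₀ᵗ f(τ)dτ} = F(s)/s with F(s) = 8s/(s² + 1), so the result is (8s/(s² + 1))/s = 8/(s² + 1)

Final answer: 8/(s² + 1)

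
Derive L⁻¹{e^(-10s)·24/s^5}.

L⁻¹{24/s^5} = t^4. By the time shift theorem, L⁻¹{e^(-as)F(s)} = u(t-a)f(t-a) with a=10, so L⁻¹{e^(-10s)·24/s^5} = u(t-10)·(t-10)^4

Final answer: u(t-10)·(t-10)^4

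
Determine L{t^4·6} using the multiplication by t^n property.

L{6} = 6/s. d^1/ds^1[1/s] = -1/s². d^2/ds^2[1/s] = 2/s^3. d^3/ds^3[1/s] = -6/s^4. d^4/ds^4[1/s] = 24/s^5. So L{t^4} = (-1)^{4}·24/s^5 = 24/s^5. Then L{t^4·6} = 6·24/s^5 = 144/s^5

Final answer: 144/s^5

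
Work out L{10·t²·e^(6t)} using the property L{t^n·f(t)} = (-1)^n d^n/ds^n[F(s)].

L{e^(6t)} = 1/(s-6). d/ds[1/(s-6)] = -1/(s-6)². d²/ds²[1/(s-6)] = 2/(s-6)³. So L{t²·e^(6t)} = (-1)² · 2/(s-6)³ = 2/(s-6)³. Then L{10·t²·e^(6t)} = 10·2/(s-6)³ = 20/(s-6)³

Final answer: 20/(s-6)³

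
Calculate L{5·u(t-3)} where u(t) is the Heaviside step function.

L{u(t-a)} = e^(-as)/s. Here a=3, so L{u(t-3)} = e^(-3s)/s, and L{5·u(t-3)} = 5·e^(-3s)/s

Final answer: 5·e^(-3s)/s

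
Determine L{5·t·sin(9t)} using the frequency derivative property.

L{sin(9t)} = 9/(s² + 81). By L{t·f(t)} = -F'(s): -d/ds[9/(s² + 81)] = -(9)·(-2s)/(s² + 81)² = 18s/(s² + 81)². Then L{5·t·sin(9t)} = 5·18s/(s² + 81)² = 90s/(s² + 81)²

Final answer: 90s/(s² + 81)²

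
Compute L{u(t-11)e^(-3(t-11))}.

u(t-a)f(t-a) with f(t)=e^(-3t). L{e^(-3t)} = 1/(s+3). By time shift: e^(-11s)/(s+3)

Final answer: e^(-11s)/(s+3)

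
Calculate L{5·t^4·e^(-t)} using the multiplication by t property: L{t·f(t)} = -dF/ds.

Using L{t^n·e^(at)} = n!/(s-a)^(n+1), L{t^4·e^(-t)} = 24/(s+1)^5, so L{5·t^4·e^(-t)} = 5·24/(s+1)^5 = 120/(s+1)^5

Final answer: 120/(s+1)^5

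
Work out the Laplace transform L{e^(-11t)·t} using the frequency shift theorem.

L{e^(at)·t^n} = n!/(s-a)^(n+1), so L{e^(-11t)·t} = 1/(s+11)^2

Final answer: 1/(s+11)^2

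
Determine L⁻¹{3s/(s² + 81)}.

This is the form c·s/(s² + a²) with a = 9, c = 3. L⁻¹ = 3·cos(9t)

Final answer: 3·cos(9t)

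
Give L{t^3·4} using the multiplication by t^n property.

L{4} = 4/s. d^1/ds^1[1/s] = -1/s². d^2/ds^2[1/s] = 2/s^3. d^3/ds^3[1/s] = -6/s^4. So L{t^3} = (-1)^{3}·-6/s^4 = 6/s^4. Then L{t^3·4} = 4·6/s^4 = 24/s^4

Final answer: 24/s^4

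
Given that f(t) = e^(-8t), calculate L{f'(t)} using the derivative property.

f(0) = 1, F(s) = 1/(s+8). L{f'(t)} = s·F(s) - f(0) = s/(s+8) - 1 = (s - (s+8))/(s+8) = -8/(s+8)

Final answer: -8/(s+8)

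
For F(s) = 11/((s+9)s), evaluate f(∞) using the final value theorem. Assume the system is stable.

f(∞) = lim_{s→0} sF(s) = lim_{s→0} 11/(s+9) = 11/9

Final answer: 11/9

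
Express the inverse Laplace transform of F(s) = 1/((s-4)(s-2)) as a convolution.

1/((s-4)(s-2)) = (1/(s-4))·(1/(s-2)) = L{e^(4t)}·L{e^(2t)}. So f(t) = e^(4t)*e^(2t) = ∫₀ᵗ e^(4τ)·e^(2(t-τ)) dτ

Final answer: ∫₀ᵗ e^(4τ)·e^(2(t-τ)) dτ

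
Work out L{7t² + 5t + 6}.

L{7t² + 5t + 6} = 7·2/s³ + 5/s² + 6/s = 14/s³ + 5/s² + 6/s

Final answer: 14/s³ + 5/s² + 6/s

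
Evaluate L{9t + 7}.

L{9t + 7} = 9·L{t} + 7·L{1} = 9/s² + 7/s

Final answer: 9/s² + 7/s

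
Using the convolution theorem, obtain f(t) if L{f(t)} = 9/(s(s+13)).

9/(s(s+13)) = (9/s)·(1/(s+13)) = L{9}·L{e^(-13t)}. By convolution, f(t) = 9*e^(-13t) = ∫₀ᵗ 9·e^(-13τ) dτ = 9·(1 - e^(-13t))/13

Final answer: 9·(1 - e^(-13t))/13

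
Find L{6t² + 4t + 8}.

L{6t² + 4t + 8} = 6·2/s³ + 4/s² + 8/s = 12/s³ + 4/s² + 8/s

Final answer: 12/s³ + 4/s² + 8/s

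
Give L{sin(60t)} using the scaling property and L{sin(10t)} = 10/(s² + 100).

Using L{f(at)} = (1/a)F(s/a) with a=6: L{sin(60t)} = (1/6) · 10/((s/6)² + 100) = (1/6) · 10·36/(s² + 3600) = 60/(s² + 3600)

Final answer: 60/(s² + 3600)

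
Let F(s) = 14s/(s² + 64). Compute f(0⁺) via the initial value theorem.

f(0⁺) = lim_{s→∞} s·14s/(s² + 64) = lim_{s→∞} 14s²/(s² + 64) = 14

Final answer: 14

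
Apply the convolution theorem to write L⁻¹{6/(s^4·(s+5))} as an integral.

6/(s^4·(s+5)) = (6/s^4)·(1/(s+5)) = L{t^3}·L{e^(-5t)}. So f(t) = t^3*e^(-5t) = ∫₀ᵗ τ^3·e^(-5(t-τ)) dτ

Final answer: ∫₀ᵗ τ^3·e^(-5(t-τ)) dτ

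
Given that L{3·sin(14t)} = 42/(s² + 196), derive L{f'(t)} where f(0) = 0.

L{f'(t)} = s·F(s) - f(0) = s·42/(s² + 196) - 0 = 42s/(s² + 196)

Final answer: 42s/(s² + 196)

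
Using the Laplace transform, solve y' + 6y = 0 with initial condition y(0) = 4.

L{y'} + 6L{y} = 0. sY - 4 + 6Y = 0. Y(s+6) = 4. Y = 4/(s+6)

Final answer: y(t) = 4e^(-6t)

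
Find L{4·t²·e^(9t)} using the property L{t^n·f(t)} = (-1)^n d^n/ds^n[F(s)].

L{e^(9t)} = 1/(s-9). d/ds[1/(s-9)] = -1/(s-9)². d²/ds²[1/(s-9)] = 2/(s-9)³. So L{t²·e^(9t)} = (-1)² · 2/(s-9)³ = 2/(s-9)³. Then L{4·t²·e^(9t)} = 4·2/(s-9)³ = 8/(s-9)³

Final answer: 8/(s-9)³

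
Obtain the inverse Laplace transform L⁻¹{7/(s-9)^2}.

L⁻¹{n!/(s-a)^(n+1)} = t^n·e^(at) with n=1, a=9. So L⁻¹{1/(s-9)^2} = t·e^(9t), and L⁻¹{7/(s-9)^2} = (7/1)·t·e^(9t) = 7·t·e^(9t)

Final answer: 7·t·e^(9t)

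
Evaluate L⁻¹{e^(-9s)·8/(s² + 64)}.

L⁻¹{8/(s² + 64)} = sin(8t). By the time shift theorem, L⁻¹{e^(-as)F(s)} = u(t-a)f(t-a) with a=9, so L⁻¹{e^(-9s)·8/(s² + 64)} = u(t-9)·sin(8(t-9))

Final answer: u(t-9)·sin(8(t-9))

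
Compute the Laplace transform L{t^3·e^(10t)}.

L{t^n·e^(at)} = n!/(s-a)^(n+1), so L{t^3·e^(10t)} = 6/(s-10)^4

Final answer: 6/(s-10)^4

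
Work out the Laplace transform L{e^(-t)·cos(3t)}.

L{e^(at)·cos(ωt)} = (s-a)/((s-a)² + ω²), so L{e^(-t)·cos(3t)} = (s+1)/((s+1)² + 9)

Final answer: (s+1)/((s+1)² + 9)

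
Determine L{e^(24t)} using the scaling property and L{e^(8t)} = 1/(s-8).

Using L{f(at)} = (1/a)F(s/a) with a=3 and f(t) = e^(8t): L{e^(24t)} = (1/3) · 1/((s/3)-8) = (1/3) · 3/(s-24) = 1/(s-24)

Final answer: 1/(s-24)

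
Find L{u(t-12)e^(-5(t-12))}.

u(t-a)f(t-a) with f(t)=e^(-5t). L{e^(-5t)} = 1/(s+5). By time shift: e^(-12s)/(s+5)

Final answer: e^(-12s)/(s+5)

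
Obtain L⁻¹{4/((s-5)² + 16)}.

Form: b/((s-a)² + b²) → e^(at)sin(bt). With a=5, b=4

Final answer: e^(5t)·sin(4t)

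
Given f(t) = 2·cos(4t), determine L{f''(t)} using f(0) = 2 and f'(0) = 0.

F(s) = 2s/(s² + 16). L{f''(t)} = s²F(s) - sf(0) - f'(0) = 2s³/(s² + 16) - 2s = (2s³ - 2s(s² + 16))/(s² + 16) = -32s/(s² + 16)

Final answer: -32s/(s² + 16)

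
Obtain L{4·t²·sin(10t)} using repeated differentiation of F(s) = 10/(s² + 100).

F(s) = 10/(s² + 100). F'(s) = -20s/(s² + 100)². F''(s) = -20(100 - 3s²)/(s² + 100)³ = (60s² - 2000)/(s² + 100)³. So L{t²·sin(10t)} = (-1)² F''(s) = (60s² - 2000)/(s² + 100)³. Then L{4·t²·sin(10t)} = 4·(60s² - 2000)/(s² + 100)³ = (240s² - 8000)/(s² + 100)³

Final answer: (240s² - 8000)/(s² + 100)³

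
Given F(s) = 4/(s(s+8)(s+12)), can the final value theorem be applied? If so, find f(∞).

Poles of sF(s) = 4/((s+8)(s+12)) are at s = -8 and s = -12, both in the left half-plane. Theorem applies. f(∞) = lim_{s→0} sF(s) = 4/(8·12) = 1/24

Final answer: 1/24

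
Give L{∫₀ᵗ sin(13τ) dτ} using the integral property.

L{∫₀ᵗ f(τ)dτ} = F(s)/s with F(s) = 13/(s² + 169), so the result is (13/(s² + 169))/s = 13/(s(s² + 169))

Final answer: 13/(s(s² + 169))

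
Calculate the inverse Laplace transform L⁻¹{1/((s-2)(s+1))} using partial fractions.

Decompose: A/(s-2) + B/(s+1). A = 1/3, B = -1/3. f(t) = (e^(2t) - e^(-t))/3

Final answer: (e^(2t) - e^(-t))/3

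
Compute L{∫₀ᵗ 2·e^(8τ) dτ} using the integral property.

L{∫₀ᵗ f(τ)dτ} = F(s)/s with F(s) = 2/(s-8), so L{∫₀ᵗ 2·e^(8τ) dτ} = 2/(s(s-8))

Final answer: 2/(s(s-8))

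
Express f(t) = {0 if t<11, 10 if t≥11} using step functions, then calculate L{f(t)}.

f(t) = 10·u(t-11). L{u(t-11)} = e^(-11s)/s, so L{f(t)} = 10·e^(-11s)/s

Final answer: 10·e^(-11s)/s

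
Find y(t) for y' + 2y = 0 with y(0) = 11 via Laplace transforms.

L{y'} + 2L{y} = 0. sY - 11 + 2Y = 0. Y(s+2) = 11. Y = 11/(s+2)

Final answer: y(t) = 11e^(-2t)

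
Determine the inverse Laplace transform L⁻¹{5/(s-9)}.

L⁻¹{1/(s-a)} = e^(at), so L⁻¹{1/(s-9)} = e^(9t), and L⁻¹{5/(s-9)} = 5·e^(9t)

Final answer: 5·e^(9t)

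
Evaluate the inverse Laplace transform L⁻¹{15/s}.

L⁻¹{c/s} = c, so L⁻¹{15/s} = 15

Final answer: 15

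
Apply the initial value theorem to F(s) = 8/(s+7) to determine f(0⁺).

f(0⁺) = lim_{s→∞} s·8/(s+7) = lim_{s→∞} 8s/(s+7) = 8

Final answer: 8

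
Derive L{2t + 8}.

L{2t + 8} = 2·L{t} + 8·L{1} = 2/s² + 8/s

Final answer: 2/s² + 8/s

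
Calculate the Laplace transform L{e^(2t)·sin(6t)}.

L{e^(at)·sin(ωt)} = ω/((s-a)² + ω²), so L{e^(2t)·sin(6t)} = 6/((s-2)² + 36)

Final answer: 6/((s-2)² + 36)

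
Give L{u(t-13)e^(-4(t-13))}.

u(t-a)f(t-a) with f(t)=e^(-4t). L{e^(-4t)} = 1/(s+4). By time shift: e^(-13s)/(s+4)

Final answer: e^(-13s)/(s+4)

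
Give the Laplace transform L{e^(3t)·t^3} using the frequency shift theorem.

L{e^(at)·t^n} = n!/(s-a)^(n+1), so L{e^(3t)·t^3} = 6/(s-3)^4

Final answer: 6/(s-3)^4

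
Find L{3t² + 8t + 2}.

L{3t² + 8t + 2} = 3·2/s³ + 8/s² + 2/s = 6/s³ + 8/s² + 2/s

Final answer: 6/s³ + 8/s² + 2/s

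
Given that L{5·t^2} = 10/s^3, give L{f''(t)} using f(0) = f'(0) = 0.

L{f''(t)} = s²F(s) - sf(0) - f'(0) = s²·10/s^3 - 0 - 0 = 10/s

Final answer: 10/s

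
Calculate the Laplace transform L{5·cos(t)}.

L{cos(ωt)} = s/(s² + ω²), so L{cos(t)} = s/(s² + 1). Then L{5·cos(t)} = 5·s/(s² + 1) = 5s/(s² + 1)

Final answer: 5s/(s² + 1)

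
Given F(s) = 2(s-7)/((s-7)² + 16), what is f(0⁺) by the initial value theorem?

f(0⁺) = lim_{s→∞} sF(s) = lim_{s→∞} 2s(s-7)/((s-7)² + 16) = 2

Final answer: 2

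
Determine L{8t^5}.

L{t^n} = n!/s^(n+1). So L{8t^5} = 8·5!/s^6 = 960/s^6

Final answer: 960/s^6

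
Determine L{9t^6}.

L{t^n} = n!/s^(n+1). So L{9t^6} = 9·6!/s^7 = 6480/s^7

Final answer: 6480/s^7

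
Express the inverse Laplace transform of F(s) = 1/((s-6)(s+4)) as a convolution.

1/((s-6)(s+4)) = (1/(s-6))·(1/(s+4)) = L{e^(6t)}·L{e^(-4t)}. So f(t) = e^(6t)*e^(-4t) = ∫₀ᵗ e^(6τ)·e^(-4(t-τ)) dτ

Final answer: ∫₀ᵗ e^(6τ)·e^(-4(t-τ)) dτ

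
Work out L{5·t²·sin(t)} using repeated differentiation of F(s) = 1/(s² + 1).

F(s) = 1/(s² + 1). F'(s) = -2s/(s² + 1)². F''(s) = -2(1 - 3s²)/(s² + 1)³ = (6s² - 2)/(s² + 1)³. So L{t²·sin(t)} = (-1)² F''(s) = (6s² - 2)/(s² + 1)³. Then L{5·t²·sin(t)} = 5·(6s² - 2)/(s² + 1)³ = (30s² - 10)/(s² + 1)³

Final answer: (30s² - 10)/(s² + 1)³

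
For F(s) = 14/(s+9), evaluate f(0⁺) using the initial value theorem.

f(0⁺) = lim_{s→∞} s·14/(s+9) = lim_{s→∞} 14s/(s+9) = 14

Final answer: 14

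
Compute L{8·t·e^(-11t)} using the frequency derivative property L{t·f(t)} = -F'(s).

L{e^(-11t)} = 1/(s+11). By frequency derivative: L{t·e^(-11t)} = -d/ds[1/(s+11)] = -(-1)/(s+11)² = 1/(s+11)². Then L{8·t·e^(-11t)} = 8·1/(s+11)² = 8/(s+11)²

Final answer: 8/(s+11)²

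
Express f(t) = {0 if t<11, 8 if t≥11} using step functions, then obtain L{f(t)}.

f(t) = 8·u(t-11). L{u(t-11)} = e^(-11s)/s, so L{f(t)} = 8·e^(-11s)/s

Final answer: 8·e^(-11s)/s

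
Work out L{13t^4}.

L{t^n} = n!/s^(n+1). So L{13t^4} = 13·4!/s^5 = 312/s^5

Final answer: 312/s^5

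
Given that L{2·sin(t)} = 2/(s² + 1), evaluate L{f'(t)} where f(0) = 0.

L{f'(t)} = s·F(s) - f(0) = s·2/(s² + 1) - 0 = 2s/(s² + 1)

Final answer: 2s/(s² + 1)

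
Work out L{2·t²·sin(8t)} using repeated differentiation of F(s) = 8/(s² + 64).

F(s) = 8/(s² + 64). F'(s) = -16s/(s² + 64)². F''(s) = -16(64 - 3s²)/(s² + 64)³ = (48s² - 1024)/(s² + 64)³. So L{t²·sin(8t)} = (-1)² F''(s) = (48s² - 1024)/(s² + 64)³. Then L{2·t²·sin(8t)} = 2·(48s² - 1024)/(s² + 64)³ = (96s² - 2048)/(s² + 64)³

Final answer: (96s² - 2048)/(s² + 64)³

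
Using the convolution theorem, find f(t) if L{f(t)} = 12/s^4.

12/s^4 = (12/s)·(1/s^3) = L{12}·L{t^2/2}. By convolution, f(t) = 12*t^2/2 = ∫₀ᵗ 12·τ^2/2 dτ = 12·t^3/6

Final answer: 12·t^3/6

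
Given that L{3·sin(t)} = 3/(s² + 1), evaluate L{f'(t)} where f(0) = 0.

L{f'(t)} = s·F(s) - f(0) = s·3/(s² + 1) - 0 = 3s/(s² + 1)

Final answer: 3s/(s² + 1)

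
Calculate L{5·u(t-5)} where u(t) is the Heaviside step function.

L{u(t-a)} = e^(-as)/s. Here a=5, so L{u(t-5)} = e^(-5s)/s, and L{5·u(t-5)} = 5·e^(-5s)/s

Final answer: 5·e^(-5s)/s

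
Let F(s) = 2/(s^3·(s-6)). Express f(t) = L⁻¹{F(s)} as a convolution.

2/(s^3·(s-6)) = (2/s^3)·(1/(s-6)) = L{t^2}·L{e^(6t)}. So f(t) = t^2*e^(6t) = ∫₀ᵗ τ^2·e^(6(t-τ)) dτ

Final answer: ∫₀ᵗ τ^2·e^(6(t-τ)) dτ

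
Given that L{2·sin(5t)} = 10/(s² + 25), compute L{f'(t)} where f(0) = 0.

L{f'(t)} = s·F(s) - f(0) = s·10/(s² + 25) - 0 = 10s/(s² + 25)

Final answer: 10s/(s² + 25)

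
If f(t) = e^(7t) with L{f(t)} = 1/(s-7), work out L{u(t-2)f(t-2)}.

Time shift theorem: L{u(t-a)f(t-a)} = e^(-as)F(s). Here a=2, F(s) = 1/(s-7), so L{u(t-2)f(t-2)} = e^(-2s)·1/(s-7)

Final answer: e^(-2s)·1/(s-7)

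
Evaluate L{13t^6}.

L{t^n} = n!/s^(n+1). So L{13t^6} = 13·6!/s^7 = 9360/s^7

Final answer: 9360/s^7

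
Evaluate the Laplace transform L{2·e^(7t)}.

L{e^(at)} = 1/(s-a), so L{e^(7t)} = 1/(s-7). Then L{2·e^(7t)} = 2/(s-7)

Final answer: 2/(s-7)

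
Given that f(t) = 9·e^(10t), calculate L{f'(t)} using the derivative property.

f(0) = 9, F(s) = 9/(s-10). L{f'(t)} = s·F(s) - f(0) = 9s/(s-10) - 9 = (9s - 9(s-10))/(s-10) = 90/(s-10)

Final answer: 90/(s-10)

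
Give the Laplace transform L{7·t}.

L{t^n} = n!/s^(n+1), so L{t} = 1/s^2. Then L{7·t} = 7·1/s^2 = 7/s^2

Final answer: 7/s^2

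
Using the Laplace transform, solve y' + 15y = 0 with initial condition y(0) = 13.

L{y'} + 15L{y} = 0. sY - 13 + 15Y = 0. Y(s+15) = 13. Y = 13/(s+15)

Final answer: y(t) = 13e^(-15t)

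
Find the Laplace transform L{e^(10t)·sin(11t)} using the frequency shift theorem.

Frequency shift: L{e^(at)f(t)} = F(s-a). L{e^(10t)·sin(11t)} = 11/((s-10)² + 121)

Final answer: 11/((s-10)² + 121)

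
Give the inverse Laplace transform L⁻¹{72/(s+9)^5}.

L⁻¹{n!/(s-a)^(n+1)} = t^n·e^(at) with n=4, a=-9. So L⁻¹{24/(s+9)^5} = t^4·e^(-9t), and L⁻¹{72/(s+9)^5} = (72/24)·t^4·e^(-9t) = 3·t^4·e^(-9t)

Final answer: 3·t^4·e^(-9t)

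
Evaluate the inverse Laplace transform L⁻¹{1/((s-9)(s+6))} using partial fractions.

Decompose: A/(s-9) + B/(s+6). A = 1/15, B = -1/15. f(t) = (e^(9t) - e^(-6t))/15

Final answer: (e^(9t) - e^(-6t))/15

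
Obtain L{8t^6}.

L{t^n} = n!/s^(n+1). So L{8t^6} = 8·6!/s^7 = 5760/s^7

Final answer: 5760/s^7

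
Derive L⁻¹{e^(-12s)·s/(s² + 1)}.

L⁻¹{s/(s² + 1)} = cos(t). By the time shift theorem, L⁻¹{e^(-as)F(s)} = u(t-a)f(t-a) with a=12, so L⁻¹{e^(-12s)·s/(s² + 1)} = u(t-12)·cos((t-12))

Final answer: u(t-12)·cos((t-12))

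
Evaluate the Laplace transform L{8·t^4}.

L{t^n} = n!/s^(n+1), so L{t^4} = 24/s^5. Then L{8·t^4} = 8·24/s^5 = 192/s^5

Final answer: 192/s^5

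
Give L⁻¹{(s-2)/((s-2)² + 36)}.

Using frequency shift: L⁻¹{(s-a)/((s-a)² + b²)} = e^(at)cos(bt). Here a=2, b=6

Final answer: e^(2t)·cos(6t)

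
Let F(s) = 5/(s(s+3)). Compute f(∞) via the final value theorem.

f(∞) = lim_{s→0} s·5/(s(s+3)) = lim_{s→0} 5/(s+3) = 5/3 = 5/3

Final answer: 5/3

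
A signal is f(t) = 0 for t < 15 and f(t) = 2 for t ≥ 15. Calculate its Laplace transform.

f(t) = 2·u(t-15). L{u(t-15)} = e^(-15s)/s, so L{f(t)} = 2·e^(-15s)/s

Final answer: 2·e^(-15s)/s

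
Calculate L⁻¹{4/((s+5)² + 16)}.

Form: b/((s-a)² + b²) → e^(at)sin(bt). With a=-5, b=4

Final answer: e^(-5t)·sin(4t)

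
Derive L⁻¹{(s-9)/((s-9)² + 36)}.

Using frequency shift: L⁻¹{(s-a)/((s-a)² + b²)} = e^(at)cos(bt). Here a=9, b=6

Final answer: e^(9t)·cos(6t)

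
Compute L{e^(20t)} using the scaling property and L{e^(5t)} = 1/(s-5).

Using L{f(at)} = (1/a)F(s/a) with a=4 and f(t) = e^(5t): L{e^(20t)} = (1/4) · 1/((s/4)-5) = (1/4) · 4/(s-20) = 1/(s-20)

Final answer: 1/(s-20)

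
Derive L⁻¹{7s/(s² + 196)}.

This is the form c·s/(s² + a²) with a = 14, c = 7. L⁻¹ = 7·cos(14t)

Final answer: 7·cos(14t)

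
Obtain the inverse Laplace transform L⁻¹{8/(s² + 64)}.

L⁻¹{8/(s² + 64)} = sin(8t)

Final answer: sin(8t)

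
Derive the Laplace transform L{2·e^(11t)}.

L{e^(at)} = 1/(s-a), so L{e^(11t)} = 1/(s-11). Then L{2·e^(11t)} = 2/(s-11)

Final answer: 2/(s-11)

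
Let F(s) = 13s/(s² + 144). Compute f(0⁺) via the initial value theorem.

f(0⁺) = lim_{s→∞} s·13s/(s² + 144) = lim_{s→∞} 13s²/(s² + 144) = 13

Final answer: 13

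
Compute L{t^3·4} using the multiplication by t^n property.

L{4} = 4/s. d^1/ds^1[1/s] = -1/s². d^2/ds^2[1/s] = 2/s^3. d^3/ds^3[1/s] = -6/s^4. So L{t^3} = (-1)^{3}·-6/s^4 = 6/s^4. Then L{t^3·4} = 4·6/s^4 = 24/s^4

Final answer: 24/s^4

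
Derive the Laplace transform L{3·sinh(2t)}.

L{sinh(ωt)} = ω/(s² - ω²), so L{sinh(2t)} = 2/(s² - 4). Then L{3·sinh(2t)} = 3·2/(s² - 4) = 6/(s² - 4)

Final answer: 6/(s² - 4)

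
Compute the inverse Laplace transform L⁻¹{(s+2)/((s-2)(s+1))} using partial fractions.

Using partial fractions, f(t) = (4e^(2t) - e^(-t))/3

Final answer: (4e^(2t) - e^(-t))/3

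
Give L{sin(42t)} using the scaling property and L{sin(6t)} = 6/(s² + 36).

Using L{f(at)} = (1/a)F(s/a) with a=7: L{sin(42t)} = (1/7) · 6/((s/7)² + 36) = (1/7) · 6·49/(s² + 1764) = 42/(s² + 1764)

Final answer: 42/(s² + 1764)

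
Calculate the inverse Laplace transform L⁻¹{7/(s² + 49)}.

L⁻¹{7/(s² + 49)} = sin(7t)

Final answer: sin(7t)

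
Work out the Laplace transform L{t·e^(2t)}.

L{t^n·e^(at)} = n!/(s-a)^(n+1), so L{t·e^(2t)} = 1/(s-2)^2

Final answer: 1/(s-2)^2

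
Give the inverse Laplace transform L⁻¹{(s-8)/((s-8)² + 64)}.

Using frequency shift, L⁻¹{(s-8)/((s-8)² + 64)} = e^(8t)·cos(8t)

Final answer: e^(8t)·cos(8t)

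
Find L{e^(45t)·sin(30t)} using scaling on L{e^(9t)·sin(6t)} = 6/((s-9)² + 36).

Scaling with a=5: L{e^(45t)·sin(30t)} = (1/5) · 6/((s/5-9)² + 36). Simplifying: 30/((s-45)² + 900)

Final answer: 30/((s-45)² + 900)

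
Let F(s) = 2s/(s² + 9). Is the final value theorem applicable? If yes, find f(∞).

The final value theorem requires all poles of sF(s) in the left half-plane. sF(s) = 2s²/(s² + 9) has poles at s = ±3i (imaginary axis). Theorem does NOT apply (oscillatory system).

Final answer: Not applicable (oscillatory)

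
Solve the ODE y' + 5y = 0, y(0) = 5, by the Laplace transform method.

L{y'} + 5L{y} = 0. sY - 5 + 5Y = 0. Y(s+5) = 5. Y = 5/(s+5)

Final answer: y(t) = 5e^(-5t)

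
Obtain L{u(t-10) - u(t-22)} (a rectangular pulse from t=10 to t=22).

L{u(t-a)} = e^(-as)/s. L{u(t-10) - u(t-22)} = (e^(-10s) - e^(-22s))/s

Final answer: (e^(-10s) - e^(-22s))/s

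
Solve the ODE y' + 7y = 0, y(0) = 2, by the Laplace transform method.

L{y'} + 7L{y} = 0. sY - 2 + 7Y = 0. Y(s+7) = 2. Y = 2/(s+7)

Final answer: y(t) = 2e^(-7t)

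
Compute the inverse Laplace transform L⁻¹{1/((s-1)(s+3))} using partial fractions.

Decompose: A/(s-1) + B/(s+3). A = 1/4, B = -1/4. f(t) = (e^t - e^(-3t))/4

Final answer: (e^t - e^(-3t))/4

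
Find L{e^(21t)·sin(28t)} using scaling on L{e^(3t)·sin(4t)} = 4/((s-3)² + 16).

Scaling with a=7: L{e^(21t)·sin(28t)} = (1/7) · 4/((s/7-3)² + 16). Simplifying: 28/((s-21)² + 784)

Final answer: 28/((s-21)² + 784)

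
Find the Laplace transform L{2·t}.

L{t^n} = n!/s^(n+1), so L{t} = 1/s^2. Then L{2·t} = 2·1/s^2 = 2/s^2

Final answer: 2/s^2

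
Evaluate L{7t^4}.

L{t^n} = n!/s^(n+1). So L{7t^4} = 7·4!/s^5 = 168/s^5

Final answer: 168/s^5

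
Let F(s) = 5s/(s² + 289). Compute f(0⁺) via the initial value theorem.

f(0⁺) = lim_{s→∞} s·5s/(s² + 289) = lim_{s→∞} 5s²/(s² + 289) = 5

Final answer: 5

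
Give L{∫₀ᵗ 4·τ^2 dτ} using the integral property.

L{∫₀ᵗ f(τ)dτ} = F(s)/s with f(t) = 4t^2. F(s) = 8/s^3, so L{∫₀ᵗ 4·τ^2 dτ} = (8/s^3)/s = 8/s^4. (Check: ∫₀ᵗ 4·τ^2 dτ = 4t^3/3.)

Final answer: 8/s^4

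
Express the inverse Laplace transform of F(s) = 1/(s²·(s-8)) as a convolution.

1/(s²·(s-8)) = (1/s^2)·(1/(s-8)) = L{t}·L{e^(8t)}. So f(t) = t*e^(8t) = ∫₀ᵗ τ·e^(8(t-τ)) dτ

Final answer: ∫₀ᵗ τ·e^(8(t-τ)) dτ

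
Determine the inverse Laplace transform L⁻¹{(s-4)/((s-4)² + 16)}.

Using frequency shift, L⁻¹{(s-4)/((s-4)² + 16)} = e^(4t)·cos(4t)

Final answer: e^(4t)·cos(4t)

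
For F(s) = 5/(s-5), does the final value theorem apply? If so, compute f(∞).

sF(s) = 5s/(s-5) has a pole at s = 5 in the right half-plane. Theorem does NOT apply (unstable system; f(t) = 5·e^(5t) grows without bound).

Final answer: Not applicable (unstable)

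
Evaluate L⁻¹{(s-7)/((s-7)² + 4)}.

Using frequency shift: L⁻¹{(s-a)/((s-a)² + b²)} = e^(at)cos(bt). Here a=7, b=2

Final answer: e^(7t)·cos(2t)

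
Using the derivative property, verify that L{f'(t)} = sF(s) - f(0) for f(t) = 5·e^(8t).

f'(t) = 40e^(8t). Direct: L{f'(t)} = 40/(s-8). Property: s·5/(s-8) - 5 = (5s - 5(s-8))/(s-8) = 40/(s-8). ✓

Final answer: 40/(s-8)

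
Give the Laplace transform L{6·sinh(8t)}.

L{sinh(ωt)} = ω/(s² - ω²), so L{sinh(8t)} = 8/(s² - 64). Then L{6·sinh(8t)} = 6·8/(s² - 64) = 48/(s² - 64)

Final answer: 48/(s² - 64)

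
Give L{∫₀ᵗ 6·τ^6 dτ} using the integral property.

L{∫₀ᵗ f(τ)dτ} = F(s)/s with f(t) = 6t^6. F(s) = 4320/s^7, so L{∫₀ᵗ 6·τ^6 dτ} = (4320/s^7)/s = 4320/s^8. (Check: ∫₀ᵗ 6·τ^6 dτ = 6t^7/7.)

Final answer: 4320/s^8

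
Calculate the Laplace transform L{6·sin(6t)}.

L{sin(ωt)} = ω/(s² + ω²), so L{sin(6t)} = 6/(s² + 36). Then L{6·sin(6t)} = 6·6/(s² + 36) = 36/(s² + 36)

Final answer: 36/(s² + 36)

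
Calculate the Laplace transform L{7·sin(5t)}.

L{sin(ωt)} = ω/(s² + ω²), so L{sin(5t)} = 5/(s² + 25). Then L{7·sin(5t)} = 7·5/(s² + 25) = 35/(s² + 25)

Final answer: 35/(s² + 25)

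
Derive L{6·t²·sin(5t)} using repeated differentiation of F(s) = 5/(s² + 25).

F(s) = 5/(s² + 25). F'(s) = -10s/(s² + 25)². F''(s) = -10(25 - 3s²)/(s² + 25)³ = (30s² - 250)/(s² + 25)³. So L{t²·sin(5t)} = (-1)² F''(s) = (30s² - 250)/(s² + 25)³. Then L{6·t²·sin(5t)} = 6·(30s² - 250)/(s² + 25)³ = (180s² - 1500)/(s² + 25)³

Final answer: (180s² - 1500)/(s² + 25)³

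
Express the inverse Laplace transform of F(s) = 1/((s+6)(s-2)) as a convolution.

1/((s+6)(s-2)) = (1/(s+6))·(1/(s-2)) = L{e^(-6t)}·L{e^(2t)}. So f(t) = e^(-6t)*e^(2t) = ∫₀ᵗ e^(-6τ)·e^(2(t-τ)) dτ

Final answer: ∫₀ᵗ e^(-6τ)·e^(2(t-τ)) dτ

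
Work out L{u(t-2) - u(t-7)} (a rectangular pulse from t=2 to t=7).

L{u(t-a)} = e^(-as)/s. L{u(t-2) - u(t-7)} = (e^(-2s) - e^(-7s))/s

Final answer: (e^(-2s) - e^(-7s))/s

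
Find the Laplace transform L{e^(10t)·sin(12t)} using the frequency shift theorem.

Frequency shift: L{e^(at)f(t)} = F(s-a). L{e^(10t)·sin(12t)} = 12/((s-10)² + 144)

Final answer: 12/((s-10)² + 144)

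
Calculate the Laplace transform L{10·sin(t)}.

L{sin(ωt)} = ω/(s² + ω²), so L{sin(t)} = 1/(s² + 1). Then L{10·sin(t)} = 10·1/(s² + 1) = 10/(s² + 1)

Final answer: 10/(s² + 1)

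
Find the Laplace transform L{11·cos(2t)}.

L{cos(ωt)} = s/(s² + ω²), so L{cos(2t)} = s/(s² + 4). Then L{11·cos(2t)} = 11·s/(s² + 4) = 11s/(s² + 4)

Final answer: 11s/(s² + 4)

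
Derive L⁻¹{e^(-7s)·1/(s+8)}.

L⁻¹{1/(s+8)} = e^(-8t). By the time shift theorem, L⁻¹{e^(-as)F(s)} = u(t-a)f(t-a) with a=7, so L⁻¹{e^(-7s)·1/(s+8)} = u(t-7)·e^(-8(t-7))

Final answer: u(t-7)·e^(-8(t-7))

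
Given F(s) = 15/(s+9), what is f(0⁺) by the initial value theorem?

f(0⁺) = lim_{s→∞} s·15/(s+9) = lim_{s→∞} 15s/(s+9) = 15

Final answer: 15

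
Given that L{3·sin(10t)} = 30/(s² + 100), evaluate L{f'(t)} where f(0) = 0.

L{f'(t)} = s·F(s) - f(0) = s·30/(s² + 100) - 0 = 30s/(s² + 100)

Final answer: 30s/(s² + 100)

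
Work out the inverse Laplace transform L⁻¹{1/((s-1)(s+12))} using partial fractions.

Decompose: A/(s-1) + B/(s+12). A = 1/13, B = -1/13. f(t) = (e^t - e^(-12t))/13

Final answer: (e^t - e^(-12t))/13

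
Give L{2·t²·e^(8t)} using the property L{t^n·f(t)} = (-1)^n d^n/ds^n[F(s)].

L{e^(8t)} = 1/(s-8). d/ds[1/(s-8)] = -1/(s-8)². d²/ds²[1/(s-8)] = 2/(s-8)³. So L{t²·e^(8t)} = (-1)² · 2/(s-8)³ = 2/(s-8)³. Then L{2·t²·e^(8t)} = 2·2/(s-8)³ = 4/(s-8)³

Final answer: 4/(s-8)³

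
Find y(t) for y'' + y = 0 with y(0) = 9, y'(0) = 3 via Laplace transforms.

L{y''} + 1L{y} = 0. s²Y - 9s - 3 + Y = 0. Y(s² + 1) = 9s + 3. Y = (9s + 3)/(s² + 1). Inverting: y(t) = 9cos(t) + 3sin(t)

Final answer: y(t) = 9cos(t) + 3sin(t)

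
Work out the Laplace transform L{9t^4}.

L{9t^4} = 9 · L{t^4} = 9 · 24/s^5 = 216/s^5

Final answer: 216/s^5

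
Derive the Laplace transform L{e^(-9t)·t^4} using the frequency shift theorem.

L{e^(at)·t^n} = n!/(s-a)^(n+1), so L{e^(-9t)·t^4} = 24/(s+9)^5

Final answer: 24/(s+9)^5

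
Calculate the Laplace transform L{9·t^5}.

L{t^n} = n!/s^(n+1), so L{t^5} = 120/s^6. Then L{9·t^5} = 9·120/s^6 = 1080/s^6

Final answer: 1080/s^6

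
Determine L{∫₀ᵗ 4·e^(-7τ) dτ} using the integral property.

L{∫₀ᵗ f(τ)dτ} = F(s)/s with F(s) = 4/(s+7), so L{∫₀ᵗ 4·e^(-7τ) dτ} = 4/(s(s+7))

Final answer: 4/(s(s+7))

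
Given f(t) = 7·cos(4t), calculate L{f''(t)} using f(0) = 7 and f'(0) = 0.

F(s) = 7s/(s² + 16). L{f''(t)} = s²F(s) - sf(0) - f'(0) = 7s³/(s² + 16) - 7s = (7s³ - 7s(s² + 16))/(s² + 16) = -112s/(s² + 16)

Final answer: -112s/(s² + 16)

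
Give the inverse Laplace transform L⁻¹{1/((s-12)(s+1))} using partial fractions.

Decompose: A/(s-12) + B/(s+1). A = 1/13, B = -1/13. f(t) = (e^(12t) - e^(-t))/13

Final answer: (e^(12t) - e^(-t))/13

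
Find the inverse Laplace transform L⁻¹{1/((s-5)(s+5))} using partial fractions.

Decompose: A/(s-5) + B/(s+5). A = 1/10, B = -1/10. f(t) = (e^(5t) - e^(-5t))/10

Final answer: (e^(5t) - e^(-5t))/10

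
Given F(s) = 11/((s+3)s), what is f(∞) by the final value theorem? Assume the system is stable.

f(∞) = lim_{s→0} sF(s) = lim_{s→0} 11/(s+3) = 11/3

Final answer: 11/3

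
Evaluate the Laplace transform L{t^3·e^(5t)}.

L{t^n·e^(at)} = n!/(s-a)^(n+1), so L{t^3·e^(5t)} = 6/(s-5)^4

Final answer: 6/(s-5)^4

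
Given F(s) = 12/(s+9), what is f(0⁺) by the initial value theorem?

f(0⁺) = lim_{s→∞} s·12/(s+9) = lim_{s→∞} 12s/(s+9) = 12

Final answer: 12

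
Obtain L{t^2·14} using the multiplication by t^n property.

L{14} = 14/s. d^1/ds^1[1/s] = -1/s². d^2/ds^2[1/s] = 2/s^3. So L{t^2} = (-1)^{2}·2/s^3 = 2/s^3. Then L{t^2·14} = 14·2/s^3 = 28/s^3

Final answer: 28/s^3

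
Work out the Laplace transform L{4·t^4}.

L{t^n} = n!/s^(n+1), so L{t^4} = 24/s^5. Then L{4·t^4} = 4·24/s^5 = 96/s^5

Final answer: 96/s^5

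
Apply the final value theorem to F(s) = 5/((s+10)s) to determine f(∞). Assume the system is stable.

f(∞) = lim_{s→0} sF(s) = lim_{s→0} 5/(s+10) = 1/2

Final answer: 1/2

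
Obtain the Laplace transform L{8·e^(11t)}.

L{e^(at)} = 1/(s-a), so L{e^(11t)} = 1/(s-11). Then L{8·e^(11t)} = 8/(s-11)

Final answer: 8/(s-11)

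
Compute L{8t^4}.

L{t^n} = n!/s^(n+1). So L{8t^4} = 8·4!/s^5 = 192/s^5

Final answer: 192/s^5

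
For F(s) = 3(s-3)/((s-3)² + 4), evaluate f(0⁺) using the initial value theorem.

f(0⁺) = lim_{s→∞} sF(s) = lim_{s→∞} 3s(s-3)/((s-3)² + 4) = 3

Final answer: 3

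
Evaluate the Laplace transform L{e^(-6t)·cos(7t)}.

L{e^(at)·cos(ωt)} = (s-a)/((s-a)² + ω²), so L{e^(-6t)·cos(7t)} = (s+6)/((s+6)² + 49)

Final answer: (s+6)/((s+6)² + 49)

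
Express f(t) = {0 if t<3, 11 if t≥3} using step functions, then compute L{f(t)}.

f(t) = 11·u(t-3). L{u(t-3)} = e^(-3s)/s, so L{f(t)} = 11·e^(-3s)/s

Final answer: 11·e^(-3s)/s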